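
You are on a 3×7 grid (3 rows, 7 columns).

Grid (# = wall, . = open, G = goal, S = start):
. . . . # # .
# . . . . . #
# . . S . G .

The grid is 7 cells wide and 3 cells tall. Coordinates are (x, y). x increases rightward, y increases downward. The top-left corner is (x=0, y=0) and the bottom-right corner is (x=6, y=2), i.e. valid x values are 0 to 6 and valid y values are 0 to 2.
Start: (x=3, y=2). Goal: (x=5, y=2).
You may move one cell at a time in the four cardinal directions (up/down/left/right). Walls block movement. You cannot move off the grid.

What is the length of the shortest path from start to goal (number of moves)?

BFS from (x=3, y=2) until reaching (x=5, y=2):
  Distance 0: (x=3, y=2)
  Distance 1: (x=3, y=1), (x=2, y=2), (x=4, y=2)
  Distance 2: (x=3, y=0), (x=2, y=1), (x=4, y=1), (x=1, y=2), (x=5, y=2)  <- goal reached here
One shortest path (2 moves): (x=3, y=2) -> (x=4, y=2) -> (x=5, y=2)

Answer: Shortest path length: 2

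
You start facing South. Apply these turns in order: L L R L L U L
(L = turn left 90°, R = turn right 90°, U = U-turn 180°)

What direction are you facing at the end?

Start: South
  L (left (90° counter-clockwise)) -> East
  L (left (90° counter-clockwise)) -> North
  R (right (90° clockwise)) -> East
  L (left (90° counter-clockwise)) -> North
  L (left (90° counter-clockwise)) -> West
  U (U-turn (180°)) -> East
  L (left (90° counter-clockwise)) -> North
Final: North

Answer: Final heading: North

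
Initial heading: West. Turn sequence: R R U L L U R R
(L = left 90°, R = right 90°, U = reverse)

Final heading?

Answer: Final heading: East

Derivation:
Start: West
  R (right (90° clockwise)) -> North
  R (right (90° clockwise)) -> East
  U (U-turn (180°)) -> West
  L (left (90° counter-clockwise)) -> South
  L (left (90° counter-clockwise)) -> East
  U (U-turn (180°)) -> West
  R (right (90° clockwise)) -> North
  R (right (90° clockwise)) -> East
Final: East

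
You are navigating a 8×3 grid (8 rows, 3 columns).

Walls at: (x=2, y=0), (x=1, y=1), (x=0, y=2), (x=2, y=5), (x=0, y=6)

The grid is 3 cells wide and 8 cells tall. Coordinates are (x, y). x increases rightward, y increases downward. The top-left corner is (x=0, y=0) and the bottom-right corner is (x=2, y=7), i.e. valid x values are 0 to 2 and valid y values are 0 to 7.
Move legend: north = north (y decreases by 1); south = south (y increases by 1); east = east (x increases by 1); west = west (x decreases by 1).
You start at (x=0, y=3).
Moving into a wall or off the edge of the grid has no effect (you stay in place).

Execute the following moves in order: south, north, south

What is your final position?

Start: (x=0, y=3)
  south (south): (x=0, y=3) -> (x=0, y=4)
  north (north): (x=0, y=4) -> (x=0, y=3)
  south (south): (x=0, y=3) -> (x=0, y=4)
Final: (x=0, y=4)

Answer: Final position: (x=0, y=4)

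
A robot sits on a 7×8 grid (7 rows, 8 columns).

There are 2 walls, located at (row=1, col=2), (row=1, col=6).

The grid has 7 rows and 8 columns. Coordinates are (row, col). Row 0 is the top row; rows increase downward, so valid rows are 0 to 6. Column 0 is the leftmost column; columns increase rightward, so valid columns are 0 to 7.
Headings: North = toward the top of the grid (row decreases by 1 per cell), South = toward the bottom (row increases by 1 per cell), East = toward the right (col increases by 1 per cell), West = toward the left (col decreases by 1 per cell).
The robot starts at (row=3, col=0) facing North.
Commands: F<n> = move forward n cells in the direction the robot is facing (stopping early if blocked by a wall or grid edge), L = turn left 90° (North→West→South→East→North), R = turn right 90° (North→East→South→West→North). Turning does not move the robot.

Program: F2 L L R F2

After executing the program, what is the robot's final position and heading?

Answer: Final position: (row=1, col=0), facing West

Derivation:
Start: (row=3, col=0), facing North
  F2: move forward 2, now at (row=1, col=0)
  L: turn left, now facing West
  L: turn left, now facing South
  R: turn right, now facing West
  F2: move forward 0/2 (blocked), now at (row=1, col=0)
Final: (row=1, col=0), facing West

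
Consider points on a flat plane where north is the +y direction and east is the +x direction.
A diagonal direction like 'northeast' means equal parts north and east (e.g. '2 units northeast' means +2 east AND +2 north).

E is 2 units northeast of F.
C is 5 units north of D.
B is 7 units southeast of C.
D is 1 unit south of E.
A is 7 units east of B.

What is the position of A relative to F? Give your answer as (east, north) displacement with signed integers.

Answer: A is at (east=16, north=-1) relative to F.

Derivation:
Place F at the origin (east=0, north=0).
  E is 2 units northeast of F: delta (east=+2, north=+2); E at (east=2, north=2).
  D is 1 unit south of E: delta (east=+0, north=-1); D at (east=2, north=1).
  C is 5 units north of D: delta (east=+0, north=+5); C at (east=2, north=6).
  B is 7 units southeast of C: delta (east=+7, north=-7); B at (east=9, north=-1).
  A is 7 units east of B: delta (east=+7, north=+0); A at (east=16, north=-1).
Therefore A relative to F: (east=16, north=-1).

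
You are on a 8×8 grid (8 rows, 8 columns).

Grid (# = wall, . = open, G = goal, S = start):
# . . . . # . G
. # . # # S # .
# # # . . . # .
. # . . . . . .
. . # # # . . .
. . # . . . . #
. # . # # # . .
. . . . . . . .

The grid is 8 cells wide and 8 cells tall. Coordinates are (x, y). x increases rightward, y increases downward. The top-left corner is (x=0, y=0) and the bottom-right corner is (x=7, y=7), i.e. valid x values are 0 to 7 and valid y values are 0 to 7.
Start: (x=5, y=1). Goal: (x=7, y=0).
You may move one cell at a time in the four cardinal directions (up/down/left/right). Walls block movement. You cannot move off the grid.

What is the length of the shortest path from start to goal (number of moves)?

Answer: Shortest path length: 7

Derivation:
BFS from (x=5, y=1) until reaching (x=7, y=0):
  Distance 0: (x=5, y=1)
  Distance 1: (x=5, y=2)
  Distance 2: (x=4, y=2), (x=5, y=3)
  Distance 3: (x=3, y=2), (x=4, y=3), (x=6, y=3), (x=5, y=4)
  Distance 4: (x=3, y=3), (x=7, y=3), (x=6, y=4), (x=5, y=5)
  Distance 5: (x=7, y=2), (x=2, y=3), (x=7, y=4), (x=4, y=5), (x=6, y=5)
  Distance 6: (x=7, y=1), (x=3, y=5), (x=6, y=6)
  Distance 7: (x=7, y=0), (x=7, y=6), (x=6, y=7)  <- goal reached here
One shortest path (7 moves): (x=5, y=1) -> (x=5, y=2) -> (x=5, y=3) -> (x=6, y=3) -> (x=7, y=3) -> (x=7, y=2) -> (x=7, y=1) -> (x=7, y=0)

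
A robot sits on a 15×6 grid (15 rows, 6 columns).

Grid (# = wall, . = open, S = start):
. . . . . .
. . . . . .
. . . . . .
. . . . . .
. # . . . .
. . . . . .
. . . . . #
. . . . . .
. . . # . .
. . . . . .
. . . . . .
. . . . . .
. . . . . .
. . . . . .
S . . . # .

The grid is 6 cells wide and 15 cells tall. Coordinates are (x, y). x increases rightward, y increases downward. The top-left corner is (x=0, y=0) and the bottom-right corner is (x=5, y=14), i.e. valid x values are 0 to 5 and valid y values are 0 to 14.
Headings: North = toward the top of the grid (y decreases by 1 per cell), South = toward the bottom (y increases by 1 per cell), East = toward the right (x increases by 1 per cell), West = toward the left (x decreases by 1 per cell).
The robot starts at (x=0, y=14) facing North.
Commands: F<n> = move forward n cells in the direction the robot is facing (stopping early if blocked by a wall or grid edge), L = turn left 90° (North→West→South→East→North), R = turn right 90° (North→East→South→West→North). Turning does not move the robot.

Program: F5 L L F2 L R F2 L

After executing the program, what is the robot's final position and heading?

Start: (x=0, y=14), facing North
  F5: move forward 5, now at (x=0, y=9)
  L: turn left, now facing West
  L: turn left, now facing South
  F2: move forward 2, now at (x=0, y=11)
  L: turn left, now facing East
  R: turn right, now facing South
  F2: move forward 2, now at (x=0, y=13)
  L: turn left, now facing East
Final: (x=0, y=13), facing East

Answer: Final position: (x=0, y=13), facing East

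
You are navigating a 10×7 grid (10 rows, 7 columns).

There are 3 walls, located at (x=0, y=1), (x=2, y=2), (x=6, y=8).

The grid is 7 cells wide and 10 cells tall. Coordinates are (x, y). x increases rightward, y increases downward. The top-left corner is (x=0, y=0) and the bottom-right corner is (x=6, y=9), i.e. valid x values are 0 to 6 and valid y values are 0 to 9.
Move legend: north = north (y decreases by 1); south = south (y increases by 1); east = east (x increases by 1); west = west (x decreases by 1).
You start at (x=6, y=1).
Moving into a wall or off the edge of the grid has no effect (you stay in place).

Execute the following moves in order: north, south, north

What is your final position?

Start: (x=6, y=1)
  north (north): (x=6, y=1) -> (x=6, y=0)
  south (south): (x=6, y=0) -> (x=6, y=1)
  north (north): (x=6, y=1) -> (x=6, y=0)
Final: (x=6, y=0)

Answer: Final position: (x=6, y=0)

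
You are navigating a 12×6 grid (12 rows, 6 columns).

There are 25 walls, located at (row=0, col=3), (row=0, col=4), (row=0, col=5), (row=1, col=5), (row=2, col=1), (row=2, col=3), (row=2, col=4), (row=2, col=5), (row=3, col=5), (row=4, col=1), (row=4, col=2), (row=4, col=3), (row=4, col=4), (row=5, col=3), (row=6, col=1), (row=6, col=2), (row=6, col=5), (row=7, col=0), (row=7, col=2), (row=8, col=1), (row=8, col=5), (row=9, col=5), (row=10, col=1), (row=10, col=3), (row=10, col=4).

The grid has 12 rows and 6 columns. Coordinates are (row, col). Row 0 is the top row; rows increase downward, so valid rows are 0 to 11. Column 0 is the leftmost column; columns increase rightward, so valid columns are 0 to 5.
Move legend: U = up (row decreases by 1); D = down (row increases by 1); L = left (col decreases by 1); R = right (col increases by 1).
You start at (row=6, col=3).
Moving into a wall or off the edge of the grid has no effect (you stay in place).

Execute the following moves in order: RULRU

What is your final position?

Answer: Final position: (row=4, col=5)

Derivation:
Start: (row=6, col=3)
  R (right): (row=6, col=3) -> (row=6, col=4)
  U (up): (row=6, col=4) -> (row=5, col=4)
  L (left): blocked, stay at (row=5, col=4)
  R (right): (row=5, col=4) -> (row=5, col=5)
  U (up): (row=5, col=5) -> (row=4, col=5)
Final: (row=4, col=5)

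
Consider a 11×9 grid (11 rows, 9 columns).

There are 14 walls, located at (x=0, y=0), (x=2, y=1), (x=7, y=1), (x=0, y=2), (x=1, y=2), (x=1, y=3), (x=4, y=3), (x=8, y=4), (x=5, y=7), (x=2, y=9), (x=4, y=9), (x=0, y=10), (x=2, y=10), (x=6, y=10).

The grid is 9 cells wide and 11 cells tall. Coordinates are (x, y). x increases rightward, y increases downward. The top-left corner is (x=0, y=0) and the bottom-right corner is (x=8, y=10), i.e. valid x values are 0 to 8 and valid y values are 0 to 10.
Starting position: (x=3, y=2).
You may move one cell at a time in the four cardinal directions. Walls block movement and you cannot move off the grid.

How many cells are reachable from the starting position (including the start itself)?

Answer: Reachable cells: 85

Derivation:
BFS flood-fill from (x=3, y=2):
  Distance 0: (x=3, y=2)
  Distance 1: (x=3, y=1), (x=2, y=2), (x=4, y=2), (x=3, y=3)
  Distance 2: (x=3, y=0), (x=4, y=1), (x=5, y=2), (x=2, y=3), (x=3, y=4)
  Distance 3: (x=2, y=0), (x=4, y=0), (x=5, y=1), (x=6, y=2), (x=5, y=3), (x=2, y=4), (x=4, y=4), (x=3, y=5)
  Distance 4: (x=1, y=0), (x=5, y=0), (x=6, y=1), (x=7, y=2), (x=6, y=3), (x=1, y=4), (x=5, y=4), (x=2, y=5), (x=4, y=5), (x=3, y=6)
  Distance 5: (x=6, y=0), (x=1, y=1), (x=8, y=2), (x=7, y=3), (x=0, y=4), (x=6, y=4), (x=1, y=5), (x=5, y=5), (x=2, y=6), (x=4, y=6), (x=3, y=7)
  Distance 6: (x=7, y=0), (x=0, y=1), (x=8, y=1), (x=0, y=3), (x=8, y=3), (x=7, y=4), (x=0, y=5), (x=6, y=5), (x=1, y=6), (x=5, y=6), (x=2, y=7), (x=4, y=7), (x=3, y=8)
  Distance 7: (x=8, y=0), (x=7, y=5), (x=0, y=6), (x=6, y=6), (x=1, y=7), (x=2, y=8), (x=4, y=8), (x=3, y=9)
  Distance 8: (x=8, y=5), (x=7, y=6), (x=0, y=7), (x=6, y=7), (x=1, y=8), (x=5, y=8), (x=3, y=10)
  Distance 9: (x=8, y=6), (x=7, y=7), (x=0, y=8), (x=6, y=8), (x=1, y=9), (x=5, y=9), (x=4, y=10)
  Distance 10: (x=8, y=7), (x=7, y=8), (x=0, y=9), (x=6, y=9), (x=1, y=10), (x=5, y=10)
  Distance 11: (x=8, y=8), (x=7, y=9)
  Distance 12: (x=8, y=9), (x=7, y=10)
  Distance 13: (x=8, y=10)
Total reachable: 85 (grid has 85 open cells total)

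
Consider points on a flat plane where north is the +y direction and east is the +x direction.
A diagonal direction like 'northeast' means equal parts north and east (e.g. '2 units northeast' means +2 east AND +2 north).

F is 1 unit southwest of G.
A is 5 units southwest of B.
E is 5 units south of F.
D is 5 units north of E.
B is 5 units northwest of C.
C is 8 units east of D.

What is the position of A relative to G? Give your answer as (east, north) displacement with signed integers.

Answer: A is at (east=-3, north=-1) relative to G.

Derivation:
Place G at the origin (east=0, north=0).
  F is 1 unit southwest of G: delta (east=-1, north=-1); F at (east=-1, north=-1).
  E is 5 units south of F: delta (east=+0, north=-5); E at (east=-1, north=-6).
  D is 5 units north of E: delta (east=+0, north=+5); D at (east=-1, north=-1).
  C is 8 units east of D: delta (east=+8, north=+0); C at (east=7, north=-1).
  B is 5 units northwest of C: delta (east=-5, north=+5); B at (east=2, north=4).
  A is 5 units southwest of B: delta (east=-5, north=-5); A at (east=-3, north=-1).
Therefore A relative to G: (east=-3, north=-1).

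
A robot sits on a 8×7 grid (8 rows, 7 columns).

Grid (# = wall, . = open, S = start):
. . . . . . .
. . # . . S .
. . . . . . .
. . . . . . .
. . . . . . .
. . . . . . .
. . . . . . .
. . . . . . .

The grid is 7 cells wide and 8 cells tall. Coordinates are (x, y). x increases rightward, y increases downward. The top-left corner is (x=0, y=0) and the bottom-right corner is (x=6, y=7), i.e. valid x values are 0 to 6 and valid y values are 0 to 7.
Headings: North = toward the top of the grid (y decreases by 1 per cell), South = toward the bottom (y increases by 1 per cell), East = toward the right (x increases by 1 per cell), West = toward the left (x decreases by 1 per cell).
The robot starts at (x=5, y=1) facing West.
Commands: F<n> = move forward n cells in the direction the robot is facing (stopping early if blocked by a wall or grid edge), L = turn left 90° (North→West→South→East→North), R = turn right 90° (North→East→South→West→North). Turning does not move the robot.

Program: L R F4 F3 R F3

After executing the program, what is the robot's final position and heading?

Start: (x=5, y=1), facing West
  L: turn left, now facing South
  R: turn right, now facing West
  F4: move forward 2/4 (blocked), now at (x=3, y=1)
  F3: move forward 0/3 (blocked), now at (x=3, y=1)
  R: turn right, now facing North
  F3: move forward 1/3 (blocked), now at (x=3, y=0)
Final: (x=3, y=0), facing North

Answer: Final position: (x=3, y=0), facing North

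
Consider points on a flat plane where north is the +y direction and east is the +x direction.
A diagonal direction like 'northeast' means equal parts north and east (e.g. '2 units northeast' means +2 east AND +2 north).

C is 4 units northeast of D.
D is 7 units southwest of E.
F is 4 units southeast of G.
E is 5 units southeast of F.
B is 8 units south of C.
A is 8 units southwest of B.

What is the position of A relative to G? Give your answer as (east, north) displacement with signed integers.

Place G at the origin (east=0, north=0).
  F is 4 units southeast of G: delta (east=+4, north=-4); F at (east=4, north=-4).
  E is 5 units southeast of F: delta (east=+5, north=-5); E at (east=9, north=-9).
  D is 7 units southwest of E: delta (east=-7, north=-7); D at (east=2, north=-16).
  C is 4 units northeast of D: delta (east=+4, north=+4); C at (east=6, north=-12).
  B is 8 units south of C: delta (east=+0, north=-8); B at (east=6, north=-20).
  A is 8 units southwest of B: delta (east=-8, north=-8); A at (east=-2, north=-28).
Therefore A relative to G: (east=-2, north=-28).

Answer: A is at (east=-2, north=-28) relative to G.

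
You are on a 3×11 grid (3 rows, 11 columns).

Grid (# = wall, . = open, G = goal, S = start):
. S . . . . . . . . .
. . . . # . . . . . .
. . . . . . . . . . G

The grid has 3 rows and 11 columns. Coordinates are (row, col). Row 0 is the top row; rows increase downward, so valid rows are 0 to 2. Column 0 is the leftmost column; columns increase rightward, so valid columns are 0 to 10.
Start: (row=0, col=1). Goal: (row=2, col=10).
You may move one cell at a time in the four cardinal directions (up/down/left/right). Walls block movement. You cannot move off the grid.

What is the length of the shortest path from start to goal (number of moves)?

BFS from (row=0, col=1) until reaching (row=2, col=10):
  Distance 0: (row=0, col=1)
  Distance 1: (row=0, col=0), (row=0, col=2), (row=1, col=1)
  Distance 2: (row=0, col=3), (row=1, col=0), (row=1, col=2), (row=2, col=1)
  Distance 3: (row=0, col=4), (row=1, col=3), (row=2, col=0), (row=2, col=2)
  Distance 4: (row=0, col=5), (row=2, col=3)
  Distance 5: (row=0, col=6), (row=1, col=5), (row=2, col=4)
  Distance 6: (row=0, col=7), (row=1, col=6), (row=2, col=5)
  Distance 7: (row=0, col=8), (row=1, col=7), (row=2, col=6)
  Distance 8: (row=0, col=9), (row=1, col=8), (row=2, col=7)
  Distance 9: (row=0, col=10), (row=1, col=9), (row=2, col=8)
  Distance 10: (row=1, col=10), (row=2, col=9)
  Distance 11: (row=2, col=10)  <- goal reached here
One shortest path (11 moves): (row=0, col=1) -> (row=0, col=2) -> (row=0, col=3) -> (row=0, col=4) -> (row=0, col=5) -> (row=0, col=6) -> (row=0, col=7) -> (row=0, col=8) -> (row=0, col=9) -> (row=0, col=10) -> (row=1, col=10) -> (row=2, col=10)

Answer: Shortest path length: 11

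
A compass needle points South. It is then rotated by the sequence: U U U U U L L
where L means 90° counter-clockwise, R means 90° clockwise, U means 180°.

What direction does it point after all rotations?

Start: South
  U (U-turn (180°)) -> North
  U (U-turn (180°)) -> South
  U (U-turn (180°)) -> North
  U (U-turn (180°)) -> South
  U (U-turn (180°)) -> North
  L (left (90° counter-clockwise)) -> West
  L (left (90° counter-clockwise)) -> South
Final: South

Answer: Final heading: South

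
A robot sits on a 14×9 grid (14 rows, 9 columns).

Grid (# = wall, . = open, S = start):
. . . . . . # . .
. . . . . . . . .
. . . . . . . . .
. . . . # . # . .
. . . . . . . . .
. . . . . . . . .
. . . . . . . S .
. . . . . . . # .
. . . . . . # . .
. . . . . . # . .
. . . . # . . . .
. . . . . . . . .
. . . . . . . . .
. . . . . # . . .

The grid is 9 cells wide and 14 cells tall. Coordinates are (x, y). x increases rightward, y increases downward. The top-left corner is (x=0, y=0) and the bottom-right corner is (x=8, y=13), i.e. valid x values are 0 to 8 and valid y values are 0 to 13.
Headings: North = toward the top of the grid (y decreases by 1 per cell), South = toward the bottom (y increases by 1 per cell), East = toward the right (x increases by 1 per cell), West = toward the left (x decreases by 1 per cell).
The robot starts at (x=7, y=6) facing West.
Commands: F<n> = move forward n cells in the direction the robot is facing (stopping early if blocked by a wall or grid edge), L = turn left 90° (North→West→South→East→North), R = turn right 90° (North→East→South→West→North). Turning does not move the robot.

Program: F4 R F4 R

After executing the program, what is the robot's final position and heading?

Answer: Final position: (x=3, y=2), facing East

Derivation:
Start: (x=7, y=6), facing West
  F4: move forward 4, now at (x=3, y=6)
  R: turn right, now facing North
  F4: move forward 4, now at (x=3, y=2)
  R: turn right, now facing East
Final: (x=3, y=2), facing East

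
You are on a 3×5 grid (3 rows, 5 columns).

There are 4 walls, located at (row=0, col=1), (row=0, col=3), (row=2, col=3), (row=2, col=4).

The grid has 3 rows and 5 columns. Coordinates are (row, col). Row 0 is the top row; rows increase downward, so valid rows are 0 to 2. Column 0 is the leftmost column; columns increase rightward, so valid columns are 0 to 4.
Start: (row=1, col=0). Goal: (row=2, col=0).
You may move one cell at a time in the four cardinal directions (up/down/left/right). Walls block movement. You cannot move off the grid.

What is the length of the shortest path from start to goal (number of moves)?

Answer: Shortest path length: 1

Derivation:
BFS from (row=1, col=0) until reaching (row=2, col=0):
  Distance 0: (row=1, col=0)
  Distance 1: (row=0, col=0), (row=1, col=1), (row=2, col=0)  <- goal reached here
One shortest path (1 moves): (row=1, col=0) -> (row=2, col=0)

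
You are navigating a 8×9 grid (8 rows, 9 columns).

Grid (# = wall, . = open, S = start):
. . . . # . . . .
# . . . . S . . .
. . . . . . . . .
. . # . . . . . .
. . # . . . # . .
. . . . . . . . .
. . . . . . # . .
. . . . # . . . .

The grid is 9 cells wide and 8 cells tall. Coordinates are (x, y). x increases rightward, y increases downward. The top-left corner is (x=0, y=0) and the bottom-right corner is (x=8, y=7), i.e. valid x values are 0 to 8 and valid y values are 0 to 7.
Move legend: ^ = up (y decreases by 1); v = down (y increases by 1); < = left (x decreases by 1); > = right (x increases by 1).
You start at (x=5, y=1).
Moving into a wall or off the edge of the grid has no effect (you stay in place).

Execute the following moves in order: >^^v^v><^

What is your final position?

Start: (x=5, y=1)
  > (right): (x=5, y=1) -> (x=6, y=1)
  ^ (up): (x=6, y=1) -> (x=6, y=0)
  ^ (up): blocked, stay at (x=6, y=0)
  v (down): (x=6, y=0) -> (x=6, y=1)
  ^ (up): (x=6, y=1) -> (x=6, y=0)
  v (down): (x=6, y=0) -> (x=6, y=1)
  > (right): (x=6, y=1) -> (x=7, y=1)
  < (left): (x=7, y=1) -> (x=6, y=1)
  ^ (up): (x=6, y=1) -> (x=6, y=0)
Final: (x=6, y=0)

Answer: Final position: (x=6, y=0)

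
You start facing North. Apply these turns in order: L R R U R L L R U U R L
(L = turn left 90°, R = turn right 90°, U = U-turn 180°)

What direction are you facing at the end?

Start: North
  L (left (90° counter-clockwise)) -> West
  R (right (90° clockwise)) -> North
  R (right (90° clockwise)) -> East
  U (U-turn (180°)) -> West
  R (right (90° clockwise)) -> North
  L (left (90° counter-clockwise)) -> West
  L (left (90° counter-clockwise)) -> South
  R (right (90° clockwise)) -> West
  U (U-turn (180°)) -> East
  U (U-turn (180°)) -> West
  R (right (90° clockwise)) -> North
  L (left (90° counter-clockwise)) -> West
Final: West

Answer: Final heading: West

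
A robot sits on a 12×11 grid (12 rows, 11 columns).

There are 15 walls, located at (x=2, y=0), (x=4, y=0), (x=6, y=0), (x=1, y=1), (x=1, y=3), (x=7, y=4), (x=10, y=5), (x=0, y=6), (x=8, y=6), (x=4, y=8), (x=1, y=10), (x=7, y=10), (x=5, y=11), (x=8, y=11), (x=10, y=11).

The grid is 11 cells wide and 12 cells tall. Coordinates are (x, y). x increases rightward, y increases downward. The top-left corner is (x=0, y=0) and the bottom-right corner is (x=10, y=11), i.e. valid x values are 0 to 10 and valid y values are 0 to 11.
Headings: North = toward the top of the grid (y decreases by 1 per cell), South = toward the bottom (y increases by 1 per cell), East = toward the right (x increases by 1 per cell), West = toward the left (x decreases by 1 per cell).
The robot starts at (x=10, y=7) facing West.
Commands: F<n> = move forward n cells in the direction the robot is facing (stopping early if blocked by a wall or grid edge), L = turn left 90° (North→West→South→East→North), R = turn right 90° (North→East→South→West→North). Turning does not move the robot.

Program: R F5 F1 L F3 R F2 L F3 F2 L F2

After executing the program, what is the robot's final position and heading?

Answer: Final position: (x=8, y=5), facing South

Derivation:
Start: (x=10, y=7), facing West
  R: turn right, now facing North
  F5: move forward 1/5 (blocked), now at (x=10, y=6)
  F1: move forward 0/1 (blocked), now at (x=10, y=6)
  L: turn left, now facing West
  F3: move forward 1/3 (blocked), now at (x=9, y=6)
  R: turn right, now facing North
  F2: move forward 2, now at (x=9, y=4)
  L: turn left, now facing West
  F3: move forward 1/3 (blocked), now at (x=8, y=4)
  F2: move forward 0/2 (blocked), now at (x=8, y=4)
  L: turn left, now facing South
  F2: move forward 1/2 (blocked), now at (x=8, y=5)
Final: (x=8, y=5), facing South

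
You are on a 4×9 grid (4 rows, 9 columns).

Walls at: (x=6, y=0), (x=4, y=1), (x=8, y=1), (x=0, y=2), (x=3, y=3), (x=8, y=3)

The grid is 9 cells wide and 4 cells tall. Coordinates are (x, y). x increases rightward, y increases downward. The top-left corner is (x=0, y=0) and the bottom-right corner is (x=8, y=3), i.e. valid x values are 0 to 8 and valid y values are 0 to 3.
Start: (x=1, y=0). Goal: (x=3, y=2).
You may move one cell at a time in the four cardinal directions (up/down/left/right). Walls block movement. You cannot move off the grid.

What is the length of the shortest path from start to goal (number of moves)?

Answer: Shortest path length: 4

Derivation:
BFS from (x=1, y=0) until reaching (x=3, y=2):
  Distance 0: (x=1, y=0)
  Distance 1: (x=0, y=0), (x=2, y=0), (x=1, y=1)
  Distance 2: (x=3, y=0), (x=0, y=1), (x=2, y=1), (x=1, y=2)
  Distance 3: (x=4, y=0), (x=3, y=1), (x=2, y=2), (x=1, y=3)
  Distance 4: (x=5, y=0), (x=3, y=2), (x=0, y=3), (x=2, y=3)  <- goal reached here
One shortest path (4 moves): (x=1, y=0) -> (x=2, y=0) -> (x=3, y=0) -> (x=3, y=1) -> (x=3, y=2)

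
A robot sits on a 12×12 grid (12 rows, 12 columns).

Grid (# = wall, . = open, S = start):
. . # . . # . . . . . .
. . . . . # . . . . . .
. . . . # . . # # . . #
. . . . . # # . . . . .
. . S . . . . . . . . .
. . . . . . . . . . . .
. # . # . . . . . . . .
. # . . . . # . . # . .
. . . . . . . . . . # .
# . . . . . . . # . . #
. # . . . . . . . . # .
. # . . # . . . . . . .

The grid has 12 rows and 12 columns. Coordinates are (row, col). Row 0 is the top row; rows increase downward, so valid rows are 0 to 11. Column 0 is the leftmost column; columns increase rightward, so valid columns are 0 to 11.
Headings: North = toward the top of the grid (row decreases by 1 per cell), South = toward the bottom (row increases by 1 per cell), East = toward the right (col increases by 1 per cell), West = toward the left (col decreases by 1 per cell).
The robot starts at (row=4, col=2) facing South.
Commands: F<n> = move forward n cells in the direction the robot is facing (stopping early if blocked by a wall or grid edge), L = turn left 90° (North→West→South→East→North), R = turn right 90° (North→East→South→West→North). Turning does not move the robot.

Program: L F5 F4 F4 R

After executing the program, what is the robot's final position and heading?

Answer: Final position: (row=4, col=11), facing South

Derivation:
Start: (row=4, col=2), facing South
  L: turn left, now facing East
  F5: move forward 5, now at (row=4, col=7)
  F4: move forward 4, now at (row=4, col=11)
  F4: move forward 0/4 (blocked), now at (row=4, col=11)
  R: turn right, now facing South
Final: (row=4, col=11), facing South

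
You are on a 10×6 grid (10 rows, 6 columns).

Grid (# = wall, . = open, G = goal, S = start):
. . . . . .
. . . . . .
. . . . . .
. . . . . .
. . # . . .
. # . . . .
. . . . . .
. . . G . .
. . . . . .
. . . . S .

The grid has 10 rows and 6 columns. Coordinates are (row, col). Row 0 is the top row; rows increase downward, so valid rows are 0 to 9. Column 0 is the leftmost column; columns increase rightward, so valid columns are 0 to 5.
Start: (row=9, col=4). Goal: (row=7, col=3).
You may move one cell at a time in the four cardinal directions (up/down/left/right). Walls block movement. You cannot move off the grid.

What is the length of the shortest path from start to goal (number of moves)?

Answer: Shortest path length: 3

Derivation:
BFS from (row=9, col=4) until reaching (row=7, col=3):
  Distance 0: (row=9, col=4)
  Distance 1: (row=8, col=4), (row=9, col=3), (row=9, col=5)
  Distance 2: (row=7, col=4), (row=8, col=3), (row=8, col=5), (row=9, col=2)
  Distance 3: (row=6, col=4), (row=7, col=3), (row=7, col=5), (row=8, col=2), (row=9, col=1)  <- goal reached here
One shortest path (3 moves): (row=9, col=4) -> (row=9, col=3) -> (row=8, col=3) -> (row=7, col=3)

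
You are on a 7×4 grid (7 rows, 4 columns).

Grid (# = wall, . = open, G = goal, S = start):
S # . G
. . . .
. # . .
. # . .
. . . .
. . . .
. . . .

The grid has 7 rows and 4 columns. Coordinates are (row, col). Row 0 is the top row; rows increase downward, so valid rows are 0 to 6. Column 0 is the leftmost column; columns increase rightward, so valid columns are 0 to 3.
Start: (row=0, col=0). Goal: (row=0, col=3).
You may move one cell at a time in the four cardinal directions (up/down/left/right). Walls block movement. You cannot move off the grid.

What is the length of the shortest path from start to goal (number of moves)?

Answer: Shortest path length: 5

Derivation:
BFS from (row=0, col=0) until reaching (row=0, col=3):
  Distance 0: (row=0, col=0)
  Distance 1: (row=1, col=0)
  Distance 2: (row=1, col=1), (row=2, col=0)
  Distance 3: (row=1, col=2), (row=3, col=0)
  Distance 4: (row=0, col=2), (row=1, col=3), (row=2, col=2), (row=4, col=0)
  Distance 5: (row=0, col=3), (row=2, col=3), (row=3, col=2), (row=4, col=1), (row=5, col=0)  <- goal reached here
One shortest path (5 moves): (row=0, col=0) -> (row=1, col=0) -> (row=1, col=1) -> (row=1, col=2) -> (row=1, col=3) -> (row=0, col=3)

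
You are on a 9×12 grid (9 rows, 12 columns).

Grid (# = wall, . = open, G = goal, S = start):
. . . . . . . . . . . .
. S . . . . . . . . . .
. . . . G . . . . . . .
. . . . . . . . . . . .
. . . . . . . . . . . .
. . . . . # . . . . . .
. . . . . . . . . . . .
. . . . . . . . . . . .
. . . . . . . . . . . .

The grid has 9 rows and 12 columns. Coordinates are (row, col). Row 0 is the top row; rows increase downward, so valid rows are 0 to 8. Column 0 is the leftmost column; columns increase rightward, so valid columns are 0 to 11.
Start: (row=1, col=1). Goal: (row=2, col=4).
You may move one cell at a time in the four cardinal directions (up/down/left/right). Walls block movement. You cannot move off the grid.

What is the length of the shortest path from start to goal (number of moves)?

BFS from (row=1, col=1) until reaching (row=2, col=4):
  Distance 0: (row=1, col=1)
  Distance 1: (row=0, col=1), (row=1, col=0), (row=1, col=2), (row=2, col=1)
  Distance 2: (row=0, col=0), (row=0, col=2), (row=1, col=3), (row=2, col=0), (row=2, col=2), (row=3, col=1)
  Distance 3: (row=0, col=3), (row=1, col=4), (row=2, col=3), (row=3, col=0), (row=3, col=2), (row=4, col=1)
  Distance 4: (row=0, col=4), (row=1, col=5), (row=2, col=4), (row=3, col=3), (row=4, col=0), (row=4, col=2), (row=5, col=1)  <- goal reached here
One shortest path (4 moves): (row=1, col=1) -> (row=1, col=2) -> (row=1, col=3) -> (row=1, col=4) -> (row=2, col=4)

Answer: Shortest path length: 4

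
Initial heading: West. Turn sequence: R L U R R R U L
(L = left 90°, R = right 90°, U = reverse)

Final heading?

Answer: Final heading: East

Derivation:
Start: West
  R (right (90° clockwise)) -> North
  L (left (90° counter-clockwise)) -> West
  U (U-turn (180°)) -> East
  R (right (90° clockwise)) -> South
  R (right (90° clockwise)) -> West
  R (right (90° clockwise)) -> North
  U (U-turn (180°)) -> South
  L (left (90° counter-clockwise)) -> East
Final: East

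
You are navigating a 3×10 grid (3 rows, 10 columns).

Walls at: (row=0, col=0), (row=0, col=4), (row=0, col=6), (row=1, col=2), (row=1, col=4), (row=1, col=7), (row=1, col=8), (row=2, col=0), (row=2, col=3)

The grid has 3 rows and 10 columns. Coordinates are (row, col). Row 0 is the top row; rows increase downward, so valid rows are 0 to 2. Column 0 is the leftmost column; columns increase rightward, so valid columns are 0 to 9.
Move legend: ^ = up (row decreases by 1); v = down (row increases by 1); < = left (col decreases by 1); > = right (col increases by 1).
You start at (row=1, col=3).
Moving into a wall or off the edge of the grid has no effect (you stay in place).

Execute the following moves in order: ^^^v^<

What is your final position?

Answer: Final position: (row=0, col=2)

Derivation:
Start: (row=1, col=3)
  ^ (up): (row=1, col=3) -> (row=0, col=3)
  ^ (up): blocked, stay at (row=0, col=3)
  ^ (up): blocked, stay at (row=0, col=3)
  v (down): (row=0, col=3) -> (row=1, col=3)
  ^ (up): (row=1, col=3) -> (row=0, col=3)
  < (left): (row=0, col=3) -> (row=0, col=2)
Final: (row=0, col=2)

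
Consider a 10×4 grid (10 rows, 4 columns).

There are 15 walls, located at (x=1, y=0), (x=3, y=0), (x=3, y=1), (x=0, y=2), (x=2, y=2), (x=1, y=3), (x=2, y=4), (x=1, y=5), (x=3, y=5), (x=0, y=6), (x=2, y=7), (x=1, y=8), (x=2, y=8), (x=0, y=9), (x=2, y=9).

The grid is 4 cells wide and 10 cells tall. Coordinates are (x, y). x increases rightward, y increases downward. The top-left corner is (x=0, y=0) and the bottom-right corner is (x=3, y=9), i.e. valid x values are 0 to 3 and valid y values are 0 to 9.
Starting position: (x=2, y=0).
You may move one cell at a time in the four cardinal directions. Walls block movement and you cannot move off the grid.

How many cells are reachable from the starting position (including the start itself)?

Answer: Reachable cells: 6

Derivation:
BFS flood-fill from (x=2, y=0):
  Distance 0: (x=2, y=0)
  Distance 1: (x=2, y=1)
  Distance 2: (x=1, y=1)
  Distance 3: (x=0, y=1), (x=1, y=2)
  Distance 4: (x=0, y=0)
Total reachable: 6 (grid has 25 open cells total)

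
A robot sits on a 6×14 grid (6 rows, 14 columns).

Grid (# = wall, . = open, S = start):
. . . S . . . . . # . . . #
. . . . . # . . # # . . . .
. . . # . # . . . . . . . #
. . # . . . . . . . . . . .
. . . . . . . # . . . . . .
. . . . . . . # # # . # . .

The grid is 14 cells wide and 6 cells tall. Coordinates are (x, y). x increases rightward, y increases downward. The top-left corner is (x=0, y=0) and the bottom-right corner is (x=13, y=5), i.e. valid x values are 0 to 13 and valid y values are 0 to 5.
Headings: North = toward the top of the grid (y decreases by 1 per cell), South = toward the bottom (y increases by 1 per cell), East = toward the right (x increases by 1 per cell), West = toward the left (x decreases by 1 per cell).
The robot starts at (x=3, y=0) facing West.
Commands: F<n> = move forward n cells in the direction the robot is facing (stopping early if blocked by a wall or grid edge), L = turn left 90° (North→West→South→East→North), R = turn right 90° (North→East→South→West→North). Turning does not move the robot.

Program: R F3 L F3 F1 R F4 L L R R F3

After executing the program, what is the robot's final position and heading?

Answer: Final position: (x=0, y=0), facing North

Derivation:
Start: (x=3, y=0), facing West
  R: turn right, now facing North
  F3: move forward 0/3 (blocked), now at (x=3, y=0)
  L: turn left, now facing West
  F3: move forward 3, now at (x=0, y=0)
  F1: move forward 0/1 (blocked), now at (x=0, y=0)
  R: turn right, now facing North
  F4: move forward 0/4 (blocked), now at (x=0, y=0)
  L: turn left, now facing West
  L: turn left, now facing South
  R: turn right, now facing West
  R: turn right, now facing North
  F3: move forward 0/3 (blocked), now at (x=0, y=0)
Final: (x=0, y=0), facing North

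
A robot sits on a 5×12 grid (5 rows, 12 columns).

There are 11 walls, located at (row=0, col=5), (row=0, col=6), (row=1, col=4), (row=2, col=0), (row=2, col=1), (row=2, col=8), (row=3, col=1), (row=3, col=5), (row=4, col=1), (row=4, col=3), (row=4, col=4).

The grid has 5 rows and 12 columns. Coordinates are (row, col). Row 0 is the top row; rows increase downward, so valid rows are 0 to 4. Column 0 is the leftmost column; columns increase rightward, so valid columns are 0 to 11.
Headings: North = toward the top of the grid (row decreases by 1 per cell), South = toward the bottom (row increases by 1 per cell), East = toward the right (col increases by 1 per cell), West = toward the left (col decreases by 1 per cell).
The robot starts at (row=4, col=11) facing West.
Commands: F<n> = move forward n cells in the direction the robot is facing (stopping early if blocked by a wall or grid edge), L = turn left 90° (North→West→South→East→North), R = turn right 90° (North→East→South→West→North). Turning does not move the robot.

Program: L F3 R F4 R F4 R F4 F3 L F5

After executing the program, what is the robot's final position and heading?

Start: (row=4, col=11), facing West
  L: turn left, now facing South
  F3: move forward 0/3 (blocked), now at (row=4, col=11)
  R: turn right, now facing West
  F4: move forward 4, now at (row=4, col=7)
  R: turn right, now facing North
  F4: move forward 4, now at (row=0, col=7)
  R: turn right, now facing East
  F4: move forward 4, now at (row=0, col=11)
  F3: move forward 0/3 (blocked), now at (row=0, col=11)
  L: turn left, now facing North
  F5: move forward 0/5 (blocked), now at (row=0, col=11)
Final: (row=0, col=11), facing North

Answer: Final position: (row=0, col=11), facing North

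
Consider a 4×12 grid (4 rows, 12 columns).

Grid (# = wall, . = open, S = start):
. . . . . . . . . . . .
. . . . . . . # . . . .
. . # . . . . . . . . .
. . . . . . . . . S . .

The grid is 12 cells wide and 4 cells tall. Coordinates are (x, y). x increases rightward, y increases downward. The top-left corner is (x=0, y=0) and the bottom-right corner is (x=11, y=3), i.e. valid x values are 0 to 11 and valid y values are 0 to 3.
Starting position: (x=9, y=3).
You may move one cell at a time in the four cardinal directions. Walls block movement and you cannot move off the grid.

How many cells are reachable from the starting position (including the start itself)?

Answer: Reachable cells: 46

Derivation:
BFS flood-fill from (x=9, y=3):
  Distance 0: (x=9, y=3)
  Distance 1: (x=9, y=2), (x=8, y=3), (x=10, y=3)
  Distance 2: (x=9, y=1), (x=8, y=2), (x=10, y=2), (x=7, y=3), (x=11, y=3)
  Distance 3: (x=9, y=0), (x=8, y=1), (x=10, y=1), (x=7, y=2), (x=11, y=2), (x=6, y=3)
  Distance 4: (x=8, y=0), (x=10, y=0), (x=11, y=1), (x=6, y=2), (x=5, y=3)
  Distance 5: (x=7, y=0), (x=11, y=0), (x=6, y=1), (x=5, y=2), (x=4, y=3)
  Distance 6: (x=6, y=0), (x=5, y=1), (x=4, y=2), (x=3, y=3)
  Distance 7: (x=5, y=0), (x=4, y=1), (x=3, y=2), (x=2, y=3)
  Distance 8: (x=4, y=0), (x=3, y=1), (x=1, y=3)
  Distance 9: (x=3, y=0), (x=2, y=1), (x=1, y=2), (x=0, y=3)
  Distance 10: (x=2, y=0), (x=1, y=1), (x=0, y=2)
  Distance 11: (x=1, y=0), (x=0, y=1)
  Distance 12: (x=0, y=0)
Total reachable: 46 (grid has 46 open cells total)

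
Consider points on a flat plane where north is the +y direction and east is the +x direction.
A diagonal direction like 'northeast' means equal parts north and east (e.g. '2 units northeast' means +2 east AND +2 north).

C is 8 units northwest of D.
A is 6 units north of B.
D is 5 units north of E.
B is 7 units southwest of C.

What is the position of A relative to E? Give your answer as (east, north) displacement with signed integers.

Place E at the origin (east=0, north=0).
  D is 5 units north of E: delta (east=+0, north=+5); D at (east=0, north=5).
  C is 8 units northwest of D: delta (east=-8, north=+8); C at (east=-8, north=13).
  B is 7 units southwest of C: delta (east=-7, north=-7); B at (east=-15, north=6).
  A is 6 units north of B: delta (east=+0, north=+6); A at (east=-15, north=12).
Therefore A relative to E: (east=-15, north=12).

Answer: A is at (east=-15, north=12) relative to E.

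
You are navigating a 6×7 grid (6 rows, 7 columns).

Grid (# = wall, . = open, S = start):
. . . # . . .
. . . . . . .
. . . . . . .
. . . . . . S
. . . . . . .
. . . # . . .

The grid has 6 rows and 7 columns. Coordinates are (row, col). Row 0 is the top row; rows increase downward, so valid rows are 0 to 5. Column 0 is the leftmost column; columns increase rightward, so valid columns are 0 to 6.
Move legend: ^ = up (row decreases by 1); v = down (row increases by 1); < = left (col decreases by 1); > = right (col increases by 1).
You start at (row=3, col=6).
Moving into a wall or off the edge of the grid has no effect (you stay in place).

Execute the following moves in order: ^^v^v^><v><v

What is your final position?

Answer: Final position: (row=3, col=5)

Derivation:
Start: (row=3, col=6)
  ^ (up): (row=3, col=6) -> (row=2, col=6)
  ^ (up): (row=2, col=6) -> (row=1, col=6)
  v (down): (row=1, col=6) -> (row=2, col=6)
  ^ (up): (row=2, col=6) -> (row=1, col=6)
  v (down): (row=1, col=6) -> (row=2, col=6)
  ^ (up): (row=2, col=6) -> (row=1, col=6)
  > (right): blocked, stay at (row=1, col=6)
  < (left): (row=1, col=6) -> (row=1, col=5)
  v (down): (row=1, col=5) -> (row=2, col=5)
  > (right): (row=2, col=5) -> (row=2, col=6)
  < (left): (row=2, col=6) -> (row=2, col=5)
  v (down): (row=2, col=5) -> (row=3, col=5)
Final: (row=3, col=5)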